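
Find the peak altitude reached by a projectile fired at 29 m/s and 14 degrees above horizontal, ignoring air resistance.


H = (v0*sin(theta))^2 / (2g) = (29*sin(14°))^2 / (2*9.81) = 2.509 m

2.509 m


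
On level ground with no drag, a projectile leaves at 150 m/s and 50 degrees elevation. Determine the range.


R = v0^2 * sin(2*theta) / g = 150^2 * sin(2*50°) / 9.81 = 2259 m

2259 m


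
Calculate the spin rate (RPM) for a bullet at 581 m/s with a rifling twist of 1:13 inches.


twist_m = 13*0.0254 = 0.3302 m
spin = v/twist = 581/0.3302 = 1759.54 rev/s
RPM = spin*60 = 1759.54*60 ≈ 105572 RPM

105572 RPM


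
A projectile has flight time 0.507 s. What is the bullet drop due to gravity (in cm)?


drop = 0.5*g*t^2 = 0.5*9.81*0.507^2 = 1.26083 m ≈ 126.1 cm

126.1 cm


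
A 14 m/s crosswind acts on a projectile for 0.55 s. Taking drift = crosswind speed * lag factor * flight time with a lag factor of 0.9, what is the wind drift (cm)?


drift = v_wind * lag * t = 14 * 0.9 * 0.55 = 6.93 m ≈ 693 cm

693 cm


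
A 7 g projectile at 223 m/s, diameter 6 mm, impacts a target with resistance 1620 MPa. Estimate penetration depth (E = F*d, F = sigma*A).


A = pi*(d/2)^2 = pi*(6/2)^2 = 28.2743 mm^2
E = 0.5*m*v^2 = 0.5*0.007*223^2 = 174.052 J
depth = E/(sigma*A) = 174.052 J / (1620 MPa * 28.2743 mm^2) = 174.052/(1620 * 28.2743) m = 0.00379988 m ≈ 3.8 mm

3.8 mm


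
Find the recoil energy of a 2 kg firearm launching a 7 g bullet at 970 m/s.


v_r = m_p*v_p/m_gun = 0.007*970/2 = 3.395 m/s, E_r = 0.5*m_gun*v_r^2 = 0.5*2*3.395^2 = 11.53 J

11.53 J


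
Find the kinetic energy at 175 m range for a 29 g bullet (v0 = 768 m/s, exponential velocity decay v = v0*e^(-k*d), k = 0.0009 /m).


v = v0*exp(-k*d) = 768*exp(-0.0009*175) = 656.085 m/s
E = 0.5*m*v^2 = 0.5*0.029*656.085^2 = 6241 J

6241 J


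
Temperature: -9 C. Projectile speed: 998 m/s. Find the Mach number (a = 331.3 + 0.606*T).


a = 331.3 + 0.606*(-9) = 325.846 m/s
M = v/a = 998/325.846 = 3.063

3.063


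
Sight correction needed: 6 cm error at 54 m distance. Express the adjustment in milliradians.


1 mrad subtends 1 cm per 10 m of range, so adj = error_cm / (dist_m / 10) = 6 / (54/10) = 1.111 mrad

1.111 mrad


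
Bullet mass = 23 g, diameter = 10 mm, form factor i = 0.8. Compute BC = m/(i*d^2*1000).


BC = m/(i*d^2*1000) = 23/(0.8 * 10^2 * 1000) = 0.0002875

0.0002875


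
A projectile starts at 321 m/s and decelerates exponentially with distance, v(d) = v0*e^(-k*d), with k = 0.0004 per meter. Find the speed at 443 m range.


v = v0*exp(-k*d) = 321*exp(-0.0004*443) = 268.9 m/s

268.9 m/s


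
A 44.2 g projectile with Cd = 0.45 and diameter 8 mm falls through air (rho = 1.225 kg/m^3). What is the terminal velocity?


A = pi*(d/2)^2 = pi*(8/2000)^2 = 5.02655e-05 m^2
vt = sqrt(2mg/(Cd*rho*A)) = sqrt(2*0.0442*9.81/(0.45 * 1.225 * 5.02655e-05)) = 176.9 m/s

176.9 m/s


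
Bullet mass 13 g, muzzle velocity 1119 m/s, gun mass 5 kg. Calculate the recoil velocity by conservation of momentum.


v_recoil = m_p * v_p / m_gun = 0.013 * 1119 / 5 = 2.909 m/s

2.909 m/s


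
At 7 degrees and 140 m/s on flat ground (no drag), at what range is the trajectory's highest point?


R = v0^2*sin(2*theta)/g = 140^2*sin(2*7°)/9.81 = 483.351 m
apex_dist = R/2 = 483.351/2 = 241.7 m

241.7 m


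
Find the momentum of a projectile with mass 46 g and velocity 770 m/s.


p = m*v = 0.046*770 = 35.42 kg·m/s

35.42 kg·m/s


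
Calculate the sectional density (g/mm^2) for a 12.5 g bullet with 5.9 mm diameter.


SD = m/d^2 = 12.5/5.9^2 = 0.3591 g/mm^2

0.3591 g/mm^2


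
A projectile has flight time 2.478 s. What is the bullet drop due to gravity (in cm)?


drop = 0.5*g*t^2 = 0.5*9.81*2.478^2 = 30.1191 m ≈ 3012 cm

3012 cm


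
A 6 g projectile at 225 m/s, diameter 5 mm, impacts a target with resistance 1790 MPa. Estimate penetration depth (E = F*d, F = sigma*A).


A = pi*(d/2)^2 = pi*(5/2)^2 = 19.635 mm^2
E = 0.5*m*v^2 = 0.5*0.006*225^2 = 151.875 J
depth = E/(sigma*A) = 151.875 J / (1790 MPa * 19.635 mm^2) = 151.875/(1790 * 19.635) m = 0.00432119 m ≈ 4.321 mm

4.321 mm


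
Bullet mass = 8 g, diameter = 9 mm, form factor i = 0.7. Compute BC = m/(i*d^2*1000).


BC = m/(i*d^2*1000) = 8/(0.7 * 9^2 * 1000) = 0.0001411

0.0001411


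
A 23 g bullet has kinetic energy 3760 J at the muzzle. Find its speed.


v = sqrt(2*E/m) = sqrt(2*3760/0.023) = 571.8 m/s

571.8 m/s


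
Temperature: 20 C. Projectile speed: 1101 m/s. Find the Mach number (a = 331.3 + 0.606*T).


a = 331.3 + 0.606*(20) = 343.42 m/s
M = v/a = 1101/343.42 = 3.206

3.206


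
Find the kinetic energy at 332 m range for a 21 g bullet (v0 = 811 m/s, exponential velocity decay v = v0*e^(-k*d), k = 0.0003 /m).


v = v0*exp(-k*d) = 811*exp(-0.0003*332) = 734.117 m/s
E = 0.5*m*v^2 = 0.5*0.021*734.117^2 = 5659 J

5659 J


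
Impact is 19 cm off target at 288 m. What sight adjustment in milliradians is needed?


1 mrad subtends 1 cm per 10 m of range, so adj = error_cm / (dist_m / 10) = 19 / (288/10) = 0.6597 mrad

0.6597 mrad


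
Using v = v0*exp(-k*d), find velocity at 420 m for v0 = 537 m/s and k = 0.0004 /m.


v = v0*exp(-k*d) = 537*exp(-0.0004*420) = 454 m/s

454 m/s


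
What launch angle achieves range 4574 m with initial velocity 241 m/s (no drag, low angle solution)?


sin(2*theta) = R*g/v0^2 = 4574*9.81/241^2 = 0.772558, theta = arcsin(0.772558)/2 = 25.29°

25.29 degrees


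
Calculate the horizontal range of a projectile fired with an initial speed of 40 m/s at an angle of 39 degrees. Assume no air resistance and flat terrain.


R = v0^2 * sin(2*theta) / g = 40^2 * sin(2*39°) / 9.81 = 159.5 m

159.5 m


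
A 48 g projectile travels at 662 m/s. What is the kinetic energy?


E = 0.5*m*v^2 = 0.5*0.048*662^2 = 10518 J

10518 J


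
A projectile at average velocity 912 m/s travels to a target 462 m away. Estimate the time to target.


t = d/v = 462/912 = 0.5066 s

0.5066 s


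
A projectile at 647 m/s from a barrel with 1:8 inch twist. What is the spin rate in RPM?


twist_m = 8*0.0254 = 0.2032 m
spin = v/twist = 647/0.2032 = 3184.055 rev/s
RPM = spin*60 = 3184.055*60 ≈ 191043 RPM

191043 RPM


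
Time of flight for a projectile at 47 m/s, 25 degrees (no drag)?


T = 2*v0*sin(theta)/g = 2*47*sin(25°)/9.81 = 4.05 s

4.05 s


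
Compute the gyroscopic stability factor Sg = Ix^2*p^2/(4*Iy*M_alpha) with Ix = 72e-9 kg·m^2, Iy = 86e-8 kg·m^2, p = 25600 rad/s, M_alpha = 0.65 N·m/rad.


Sg = Ix^2 * p^2 / (4 * Iy * M_alpha) = (72e-9)^2 * 25600^2 / (4 * 86e-8 * 0.65) = 1.519

1.519


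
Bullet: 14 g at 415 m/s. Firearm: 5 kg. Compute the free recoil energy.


v_r = m_p*v_p/m_gun = 0.014*415/5 = 1.162 m/s, E_r = 0.5*m_gun*v_r^2 = 0.5*5*1.162^2 = 3.376 J

3.376 J


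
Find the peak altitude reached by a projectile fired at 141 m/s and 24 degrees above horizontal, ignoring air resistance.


H = (v0*sin(theta))^2 / (2g) = (141*sin(24°))^2 / (2*9.81) = 167.6 m

167.6 m


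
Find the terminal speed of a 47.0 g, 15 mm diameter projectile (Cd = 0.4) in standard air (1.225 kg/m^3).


A = pi*(d/2)^2 = pi*(15/2000)^2 = 1.76715e-04 m^2
vt = sqrt(2mg/(Cd*rho*A)) = sqrt(2*0.047*9.81/(0.4 * 1.225 * 1.76715e-04)) = 103.2 m/s

103.2 m/s


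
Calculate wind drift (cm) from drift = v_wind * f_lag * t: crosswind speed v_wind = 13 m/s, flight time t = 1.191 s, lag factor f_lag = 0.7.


drift = v_wind * lag * t = 13 * 0.7 * 1.191 = 10.8381 m ≈ 1084 cm

1084 cm


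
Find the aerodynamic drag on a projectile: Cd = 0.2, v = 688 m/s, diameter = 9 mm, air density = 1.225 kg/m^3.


A = pi*(d/2)^2 = pi*(9/2000)^2 = 6.36173e-05 m^2
Fd = 0.5*Cd*rho*A*v^2 = 0.5*0.2*1.225*6.36173e-05*688^2 = 3.689 N

3.689 N


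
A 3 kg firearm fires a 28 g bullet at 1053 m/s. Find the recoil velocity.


v_recoil = m_p * v_p / m_gun = 0.028 * 1053 / 3 = 9.828 m/s

9.828 m/s


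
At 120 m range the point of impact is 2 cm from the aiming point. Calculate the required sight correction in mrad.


1 mrad subtends 1 cm per 10 m of range, so adj = error_cm / (dist_m / 10) = 2 / (120/10) = 0.1667 mrad

0.1667 mrad


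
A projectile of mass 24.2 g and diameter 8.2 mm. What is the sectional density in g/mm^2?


SD = m/d^2 = 24.2/8.2^2 = 0.3599 g/mm^2

0.3599 g/mm^2


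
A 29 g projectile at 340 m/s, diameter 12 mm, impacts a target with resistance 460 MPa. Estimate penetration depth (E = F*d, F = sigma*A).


A = pi*(d/2)^2 = pi*(12/2)^2 = 113.097 mm^2
E = 0.5*m*v^2 = 0.5*0.029*340^2 = 1676.2 J
depth = E/(sigma*A) = 1676.2 J / (460 MPa * 113.097 mm^2) = 1676.2/(460 * 113.097) m = 0.0322193 m ≈ 32.22 mm

32.22 mm


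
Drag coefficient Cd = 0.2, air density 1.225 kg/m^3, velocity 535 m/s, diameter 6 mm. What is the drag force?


A = pi*(d/2)^2 = pi*(6/2000)^2 = 2.82743e-05 m^2
Fd = 0.5*Cd*rho*A*v^2 = 0.5*0.2*1.225*2.82743e-05*535^2 = 0.9914 N

0.9914 N


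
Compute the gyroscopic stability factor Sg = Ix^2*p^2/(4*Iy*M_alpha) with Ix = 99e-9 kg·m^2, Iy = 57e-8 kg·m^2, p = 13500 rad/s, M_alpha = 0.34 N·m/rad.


Sg = Ix^2 * p^2 / (4 * Iy * M_alpha) = (99e-9)^2 * 13500^2 / (4 * 57e-8 * 0.34) = 2.304

2.304


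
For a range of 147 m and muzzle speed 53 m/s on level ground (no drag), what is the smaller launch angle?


sin(2*theta) = R*g/v0^2 = 147*9.81/53^2 = 0.513375, theta = arcsin(0.513375)/2 = 15.44°

15.44 degrees


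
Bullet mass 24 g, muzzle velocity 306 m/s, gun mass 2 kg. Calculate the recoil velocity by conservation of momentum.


v_recoil = m_p * v_p / m_gun = 0.024 * 306 / 2 = 3.672 m/s

3.672 m/s


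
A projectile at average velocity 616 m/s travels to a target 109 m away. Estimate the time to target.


t = d/v = 109/616 = 0.1769 s

0.1769 s


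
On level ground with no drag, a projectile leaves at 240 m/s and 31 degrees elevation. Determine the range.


R = v0^2 * sin(2*theta) / g = 240^2 * sin(2*31°) / 9.81 = 5184 m

5184 m


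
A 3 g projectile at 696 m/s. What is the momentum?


p = m*v = 0.003*696 = 2.088 kg·m/s

2.088 kg·m/s


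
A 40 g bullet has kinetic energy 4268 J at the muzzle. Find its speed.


v = sqrt(2*E/m) = sqrt(2*4268/0.04) = 462 m/s

462 m/s


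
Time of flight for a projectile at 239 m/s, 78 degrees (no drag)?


T = 2*v0*sin(theta)/g = 2*239*sin(78°)/9.81 = 47.66 s

47.66 s


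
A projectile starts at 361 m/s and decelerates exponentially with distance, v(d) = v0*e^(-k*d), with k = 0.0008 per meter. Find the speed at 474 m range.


v = v0*exp(-k*d) = 361*exp(-0.0008*474) = 247.1 m/s

247.1 m/s


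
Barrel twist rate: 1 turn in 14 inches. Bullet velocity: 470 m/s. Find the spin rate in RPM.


twist_m = 14*0.0254 = 0.3556 m
spin = v/twist = 470/0.3556 = 1321.71 rev/s
RPM = spin*60 = 1321.71*60 ≈ 79303 RPM

79303 RPM


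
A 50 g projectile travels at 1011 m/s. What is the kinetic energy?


E = 0.5*m*v^2 = 0.5*0.05*1011^2 = 25553 J

25553 J


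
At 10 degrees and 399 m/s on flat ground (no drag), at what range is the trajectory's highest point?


R = v0^2*sin(2*theta)/g = 399^2*sin(2*10°)/9.81 = 5550.45 m
apex_dist = R/2 = 5550.45/2 = 2775 m

2775 m


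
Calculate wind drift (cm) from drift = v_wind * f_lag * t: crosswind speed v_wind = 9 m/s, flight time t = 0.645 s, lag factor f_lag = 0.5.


drift = v_wind * lag * t = 9 * 0.5 * 0.645 = 2.9025 m ≈ 290.2 cm

290.2 cm


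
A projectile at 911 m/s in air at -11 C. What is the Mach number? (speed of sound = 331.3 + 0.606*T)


a = 331.3 + 0.606*(-11) = 324.634 m/s
M = v/a = 911/324.634 = 2.806

2.806


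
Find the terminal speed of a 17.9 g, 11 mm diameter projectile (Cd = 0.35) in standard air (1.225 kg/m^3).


A = pi*(d/2)^2 = pi*(11/2000)^2 = 9.50332e-05 m^2
vt = sqrt(2mg/(Cd*rho*A)) = sqrt(2*0.0179*9.81/(0.35 * 1.225 * 9.50332e-05)) = 92.84 m/s

92.84 m/s


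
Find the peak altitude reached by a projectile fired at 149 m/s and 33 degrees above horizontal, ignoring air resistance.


H = (v0*sin(theta))^2 / (2g) = (149*sin(33°))^2 / (2*9.81) = 335.7 m

335.7 m


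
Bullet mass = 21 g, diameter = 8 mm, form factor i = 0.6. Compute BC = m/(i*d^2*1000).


BC = m/(i*d^2*1000) = 21/(0.6 * 8^2 * 1000) = 0.0005469

0.0005469


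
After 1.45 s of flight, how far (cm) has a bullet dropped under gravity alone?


drop = 0.5*g*t^2 = 0.5*9.81*1.45^2 = 10.3128 m ≈ 1031 cm

1031 cm


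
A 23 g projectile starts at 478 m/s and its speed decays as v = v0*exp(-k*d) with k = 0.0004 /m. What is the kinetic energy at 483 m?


v = v0*exp(-k*d) = 478*exp(-0.0004*483) = 394.024 m/s
E = 0.5*m*v^2 = 0.5*0.023*394.024^2 = 1785 J

1785 J


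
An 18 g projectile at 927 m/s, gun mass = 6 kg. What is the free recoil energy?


v_r = m_p*v_p/m_gun = 0.018*927/6 = 2.781 m/s, E_r = 0.5*m_gun*v_r^2 = 0.5*6*2.781^2 = 23.2 J

23.2 J


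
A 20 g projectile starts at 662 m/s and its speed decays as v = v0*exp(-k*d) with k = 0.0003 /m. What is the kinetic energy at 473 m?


v = v0*exp(-k*d) = 662*exp(-0.0003*473) = 574.423 m/s
E = 0.5*m*v^2 = 0.5*0.02*574.423^2 = 3300 J

3300 J


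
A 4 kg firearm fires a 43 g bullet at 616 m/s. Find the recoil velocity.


v_recoil = m_p * v_p / m_gun = 0.043 * 616 / 4 = 6.622 m/s

6.622 m/s


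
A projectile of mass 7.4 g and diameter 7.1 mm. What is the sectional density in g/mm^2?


SD = m/d^2 = 7.4/7.1^2 = 0.1468 g/mm^2

0.1468 g/mm^2


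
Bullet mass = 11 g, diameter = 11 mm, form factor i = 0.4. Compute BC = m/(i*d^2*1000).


BC = m/(i*d^2*1000) = 11/(0.4 * 11^2 * 1000) = 0.0002273

0.0002273


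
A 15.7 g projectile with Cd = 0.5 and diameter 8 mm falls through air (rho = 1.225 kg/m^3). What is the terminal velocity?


A = pi*(d/2)^2 = pi*(8/2000)^2 = 5.02655e-05 m^2
vt = sqrt(2mg/(Cd*rho*A)) = sqrt(2*0.0157*9.81/(0.5 * 1.225 * 5.02655e-05)) = 100 m/s

100 m/s


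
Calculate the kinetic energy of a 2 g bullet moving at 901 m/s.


E = 0.5*m*v^2 = 0.5*0.002*901^2 = 811.8 J

811.8 J


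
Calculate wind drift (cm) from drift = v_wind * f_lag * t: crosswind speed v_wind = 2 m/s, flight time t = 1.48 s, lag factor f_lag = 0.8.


drift = v_wind * lag * t = 2 * 0.8 * 1.48 = 2.368 m ≈ 236.8 cm

236.8 cm


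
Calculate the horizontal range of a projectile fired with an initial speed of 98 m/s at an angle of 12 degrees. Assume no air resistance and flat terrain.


R = v0^2 * sin(2*theta) / g = 98^2 * sin(2*12°) / 9.81 = 398.2 m

398.2 m


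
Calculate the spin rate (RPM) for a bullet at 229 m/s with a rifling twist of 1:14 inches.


twist_m = 14*0.0254 = 0.3556 m
spin = v/twist = 229/0.3556 = 643.982 rev/s
RPM = spin*60 = 643.982*60 ≈ 38639 RPM

38639 RPM


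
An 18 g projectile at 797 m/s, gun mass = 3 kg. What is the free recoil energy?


v_r = m_p*v_p/m_gun = 0.018*797/3 = 4.782 m/s, E_r = 0.5*m_gun*v_r^2 = 0.5*3*4.782^2 = 34.3 J

34.3 J


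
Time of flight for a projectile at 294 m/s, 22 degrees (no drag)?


T = 2*v0*sin(theta)/g = 2*294*sin(22°)/9.81 = 22.45 s

22.45 s


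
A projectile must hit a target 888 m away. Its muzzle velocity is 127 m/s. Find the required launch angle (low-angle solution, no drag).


sin(2*theta) = R*g/v0^2 = 888*9.81/127^2 = 0.5401, theta = arcsin(0.5401)/2 = 16.35°

16.35 degrees


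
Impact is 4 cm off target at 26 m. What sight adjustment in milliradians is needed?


1 mrad subtends 1 cm per 10 m of range, so adj = error_cm / (dist_m / 10) = 4 / (26/10) = 1.538 mrad

1.538 mrad


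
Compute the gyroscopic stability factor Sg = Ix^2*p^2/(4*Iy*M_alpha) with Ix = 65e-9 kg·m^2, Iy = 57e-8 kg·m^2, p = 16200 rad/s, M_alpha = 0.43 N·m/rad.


Sg = Ix^2 * p^2 / (4 * Iy * M_alpha) = (65e-9)^2 * 16200^2 / (4 * 57e-8 * 0.43) = 1.131

1.131


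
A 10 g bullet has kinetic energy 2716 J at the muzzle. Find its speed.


v = sqrt(2*E/m) = sqrt(2*2716/0.01) = 737 m/s

737 m/s


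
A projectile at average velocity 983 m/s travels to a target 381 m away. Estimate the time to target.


t = d/v = 381/983 = 0.3876 s

0.3876 s


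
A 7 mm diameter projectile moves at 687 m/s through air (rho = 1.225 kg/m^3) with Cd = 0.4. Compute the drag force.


A = pi*(d/2)^2 = pi*(7/2000)^2 = 3.84845e-05 m^2
Fd = 0.5*Cd*rho*A*v^2 = 0.5*0.4*1.225*3.84845e-05*687^2 = 4.45 N

4.45 N


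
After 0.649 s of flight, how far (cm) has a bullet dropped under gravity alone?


drop = 0.5*g*t^2 = 0.5*9.81*0.649^2 = 2.06599 m ≈ 206.6 cm

206.6 cm


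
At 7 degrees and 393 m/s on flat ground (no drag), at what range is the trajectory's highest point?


R = v0^2*sin(2*theta)/g = 393^2*sin(2*7°)/9.81 = 3808.83 m
apex_dist = R/2 = 3808.83/2 = 1904 m

1904 m


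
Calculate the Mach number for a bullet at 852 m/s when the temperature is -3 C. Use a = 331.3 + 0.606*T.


a = 331.3 + 0.606*(-3) = 329.482 m/s
M = v/a = 852/329.482 = 2.586

2.586


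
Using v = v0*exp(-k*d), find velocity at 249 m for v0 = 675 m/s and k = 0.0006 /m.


v = v0*exp(-k*d) = 675*exp(-0.0006*249) = 581.3 m/s

581.3 m/s


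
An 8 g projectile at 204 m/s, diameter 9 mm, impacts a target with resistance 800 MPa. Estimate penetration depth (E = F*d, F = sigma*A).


A = pi*(d/2)^2 = pi*(9/2)^2 = 63.6173 mm^2
E = 0.5*m*v^2 = 0.5*0.008*204^2 = 166.464 J
depth = E/(sigma*A) = 166.464 J / (800 MPa * 63.6173 mm^2) = 166.464/(800 * 63.6173) m = 0.00327081 m ≈ 3.271 mm

3.271 mm


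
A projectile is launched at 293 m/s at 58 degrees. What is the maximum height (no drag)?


H = (v0*sin(theta))^2 / (2g) = (293*sin(58°))^2 / (2*9.81) = 3147 m

3147 m


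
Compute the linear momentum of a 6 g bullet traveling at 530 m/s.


p = m*v = 0.006*530 = 3.18 kg·m/s

3.18 kg·m/s


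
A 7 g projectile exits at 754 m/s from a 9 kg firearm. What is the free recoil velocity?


v_recoil = m_p * v_p / m_gun = 0.007 * 754 / 9 = 0.5864 m/s

0.5864 m/s


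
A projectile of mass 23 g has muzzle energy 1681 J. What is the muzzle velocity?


v = sqrt(2*E/m) = sqrt(2*1681/0.023) = 382.3 m/s

382.3 m/s


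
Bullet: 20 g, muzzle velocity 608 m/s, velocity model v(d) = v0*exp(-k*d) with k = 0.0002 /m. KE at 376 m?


v = v0*exp(-k*d) = 608*exp(-0.0002*376) = 563.955 m/s
E = 0.5*m*v^2 = 0.5*0.02*563.955^2 = 3180 J

3180 J


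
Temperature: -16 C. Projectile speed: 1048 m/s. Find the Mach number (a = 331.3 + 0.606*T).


a = 331.3 + 0.606*(-16) = 321.604 m/s
M = v/a = 1048/321.604 = 3.259

3.259


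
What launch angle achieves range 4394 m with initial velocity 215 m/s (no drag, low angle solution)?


sin(2*theta) = R*g/v0^2 = 4394*9.81/215^2 = 0.932507, theta = arcsin(0.932507)/2 = 34.41°

34.41 degrees


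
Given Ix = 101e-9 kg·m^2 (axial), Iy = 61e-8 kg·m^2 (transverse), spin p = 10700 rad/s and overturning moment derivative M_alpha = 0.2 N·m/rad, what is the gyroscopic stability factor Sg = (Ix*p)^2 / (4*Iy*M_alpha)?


Sg = Ix^2 * p^2 / (4 * Iy * M_alpha) = (101e-9)^2 * 10700^2 / (4 * 61e-8 * 0.2) = 2.393

2.393


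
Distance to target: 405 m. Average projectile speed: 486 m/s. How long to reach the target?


t = d/v = 405/486 = 0.8333 s

0.8333 s


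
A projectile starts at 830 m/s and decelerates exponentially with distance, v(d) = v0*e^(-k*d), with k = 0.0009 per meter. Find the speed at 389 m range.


v = v0*exp(-k*d) = 830*exp(-0.0009*389) = 584.8 m/s

584.8 m/s


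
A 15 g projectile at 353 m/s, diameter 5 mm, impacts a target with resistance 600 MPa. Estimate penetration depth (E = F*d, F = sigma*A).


A = pi*(d/2)^2 = pi*(5/2)^2 = 19.635 mm^2
E = 0.5*m*v^2 = 0.5*0.015*353^2 = 934.567 J
depth = E/(sigma*A) = 934.567 J / (600 MPa * 19.635 mm^2) = 934.567/(600 * 19.635) m = 0.0793286 m ≈ 79.33 mm

79.33 mm


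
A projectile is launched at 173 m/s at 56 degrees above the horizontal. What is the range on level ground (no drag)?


R = v0^2 * sin(2*theta) / g = 173^2 * sin(2*56°) / 9.81 = 2829 m

2829 m


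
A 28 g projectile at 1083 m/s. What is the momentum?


p = m*v = 0.028*1083 = 30.32 kg·m/s

30.32 kg·m/s


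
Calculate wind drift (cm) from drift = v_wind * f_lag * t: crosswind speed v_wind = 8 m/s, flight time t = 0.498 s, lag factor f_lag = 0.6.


drift = v_wind * lag * t = 8 * 0.6 * 0.498 = 2.3904 m ≈ 239 cm

239 cm


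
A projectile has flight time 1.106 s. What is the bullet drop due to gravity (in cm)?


drop = 0.5*g*t^2 = 0.5*9.81*1.106^2 = 5.99997 m ≈ 600 cm

600 cm


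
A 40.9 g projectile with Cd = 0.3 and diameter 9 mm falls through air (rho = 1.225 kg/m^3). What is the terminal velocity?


A = pi*(d/2)^2 = pi*(9/2000)^2 = 6.36173e-05 m^2
vt = sqrt(2mg/(Cd*rho*A)) = sqrt(2*0.0409*9.81/(0.3 * 1.225 * 6.36173e-05)) = 185.3 m/s

185.3 m/s


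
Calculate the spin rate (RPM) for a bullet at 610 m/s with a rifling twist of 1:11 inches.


twist_m = 11*0.0254 = 0.2794 m
spin = v/twist = 610/0.2794 = 2183.25 rev/s
RPM = spin*60 = 2183.25*60 ≈ 130995 RPM

130995 RPM


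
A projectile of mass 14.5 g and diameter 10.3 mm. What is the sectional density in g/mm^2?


SD = m/d^2 = 14.5/10.3^2 = 0.1367 g/mm^2

0.1367 g/mm^2


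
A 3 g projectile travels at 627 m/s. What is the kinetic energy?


E = 0.5*m*v^2 = 0.5*0.003*627^2 = 589.7 J

589.7 J


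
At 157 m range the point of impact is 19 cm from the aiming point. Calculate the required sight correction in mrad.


1 mrad subtends 1 cm per 10 m of range, so adj = error_cm / (dist_m / 10) = 19 / (157/10) = 1.21 mrad

1.21 mrad


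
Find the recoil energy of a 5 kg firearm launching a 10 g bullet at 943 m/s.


v_r = m_p*v_p/m_gun = 0.01*943/5 = 1.886 m/s, E_r = 0.5*m_gun*v_r^2 = 0.5*5*1.886^2 = 8.892 J

8.892 J


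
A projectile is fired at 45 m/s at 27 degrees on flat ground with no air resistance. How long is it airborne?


T = 2*v0*sin(theta)/g = 2*45*sin(27°)/9.81 = 4.165 s

4.165 s


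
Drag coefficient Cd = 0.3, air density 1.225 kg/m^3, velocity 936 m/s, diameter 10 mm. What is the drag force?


A = pi*(d/2)^2 = pi*(10/2000)^2 = 7.85398e-05 m^2
Fd = 0.5*Cd*rho*A*v^2 = 0.5*0.3*1.225*7.85398e-05*936^2 = 12.64 N

12.64 N


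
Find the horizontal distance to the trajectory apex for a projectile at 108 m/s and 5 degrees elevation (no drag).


R = v0^2*sin(2*theta)/g = 108^2*sin(2*5°)/9.81 = 206.466 m
apex_dist = R/2 = 206.466/2 = 103.2 m

103.2 m


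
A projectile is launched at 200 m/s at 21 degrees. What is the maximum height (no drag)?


H = (v0*sin(theta))^2 / (2g) = (200*sin(21°))^2 / (2*9.81) = 261.8 m

261.8 m


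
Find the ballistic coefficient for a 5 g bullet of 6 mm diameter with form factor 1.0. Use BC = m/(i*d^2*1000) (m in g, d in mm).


BC = m/(i*d^2*1000) = 5/(1.0 * 6^2 * 1000) = 0.0001389

0.0001389


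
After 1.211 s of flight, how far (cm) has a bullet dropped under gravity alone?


drop = 0.5*g*t^2 = 0.5*9.81*1.211^2 = 7.19329 m ≈ 719.3 cm

719.3 cm


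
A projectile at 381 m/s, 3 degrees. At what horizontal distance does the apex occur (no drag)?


R = v0^2*sin(2*theta)/g = 381^2*sin(2*3°)/9.81 = 1546.73 m
apex_dist = R/2 = 1546.73/2 = 773.4 m

773.4 m


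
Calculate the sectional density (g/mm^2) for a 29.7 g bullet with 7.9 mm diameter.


SD = m/d^2 = 29.7/7.9^2 = 0.4759 g/mm^2

0.4759 g/mm^2


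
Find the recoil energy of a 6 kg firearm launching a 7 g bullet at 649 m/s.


v_r = m_p*v_p/m_gun = 0.007*649/6 = 0.757167 m/s, E_r = 0.5*m_gun*v_r^2 = 0.5*6*0.757167^2 = 1.72 J

1.72 J


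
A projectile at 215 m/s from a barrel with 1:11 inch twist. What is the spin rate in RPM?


twist_m = 11*0.0254 = 0.2794 m
spin = v/twist = 215/0.2794 = 769.5061 rev/s
RPM = spin*60 = 769.5061*60 ≈ 46170 RPM

46170 RPM


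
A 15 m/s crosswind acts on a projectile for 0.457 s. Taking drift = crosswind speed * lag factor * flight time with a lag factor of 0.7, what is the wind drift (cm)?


drift = v_wind * lag * t = 15 * 0.7 * 0.457 = 4.7985 m ≈ 479.8 cm

479.8 cm


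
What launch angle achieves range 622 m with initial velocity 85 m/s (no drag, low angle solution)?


sin(2*theta) = R*g/v0^2 = 622*9.81/85^2 = 0.844543, theta = arcsin(0.844543)/2 = 28.81°

28.81 degrees


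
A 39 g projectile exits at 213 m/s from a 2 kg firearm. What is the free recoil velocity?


v_recoil = m_p * v_p / m_gun = 0.039 * 213 / 2 = 4.154 m/s

4.154 m/s


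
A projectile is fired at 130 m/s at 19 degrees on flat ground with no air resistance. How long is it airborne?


T = 2*v0*sin(theta)/g = 2*130*sin(19°)/9.81 = 8.629 s

8.629 s


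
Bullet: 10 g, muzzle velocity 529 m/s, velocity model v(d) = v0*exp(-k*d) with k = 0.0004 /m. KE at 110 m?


v = v0*exp(-k*d) = 529*exp(-0.0004*110) = 506.229 m/s
E = 0.5*m*v^2 = 0.5*0.01*506.229^2 = 1281 J

1281 J


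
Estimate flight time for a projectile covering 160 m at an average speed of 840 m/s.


t = d/v = 160/840 = 0.1905 s

0.1905 s


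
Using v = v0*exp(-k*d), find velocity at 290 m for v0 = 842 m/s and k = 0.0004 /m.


v = v0*exp(-k*d) = 842*exp(-0.0004*290) = 749.8 m/s

749.8 m/s


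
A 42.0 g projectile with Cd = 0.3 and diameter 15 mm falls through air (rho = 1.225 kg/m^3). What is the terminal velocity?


A = pi*(d/2)^2 = pi*(15/2000)^2 = 1.76715e-04 m^2
vt = sqrt(2mg/(Cd*rho*A)) = sqrt(2*0.042*9.81/(0.3 * 1.225 * 1.76715e-04)) = 112.6 m/s

112.6 m/s


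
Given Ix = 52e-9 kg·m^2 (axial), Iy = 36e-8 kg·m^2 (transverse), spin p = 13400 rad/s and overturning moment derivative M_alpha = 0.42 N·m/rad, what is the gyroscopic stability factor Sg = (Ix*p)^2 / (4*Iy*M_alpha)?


Sg = Ix^2 * p^2 / (4 * Iy * M_alpha) = (52e-9)^2 * 13400^2 / (4 * 36e-8 * 0.42) = 0.8028

0.8028


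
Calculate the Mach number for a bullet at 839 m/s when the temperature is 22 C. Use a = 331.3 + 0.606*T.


a = 331.3 + 0.606*(22) = 344.632 m/s
M = v/a = 839/344.632 = 2.434

2.434


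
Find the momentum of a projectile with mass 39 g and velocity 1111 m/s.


p = m*v = 0.039*1111 = 43.33 kg·m/s

43.33 kg·m/s


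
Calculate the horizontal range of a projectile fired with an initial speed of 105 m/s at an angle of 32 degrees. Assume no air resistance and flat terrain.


R = v0^2 * sin(2*theta) / g = 105^2 * sin(2*32°) / 9.81 = 1010 m

1010 m


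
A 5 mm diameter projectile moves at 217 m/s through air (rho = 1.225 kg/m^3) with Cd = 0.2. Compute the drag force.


A = pi*(d/2)^2 = pi*(5/2000)^2 = 1.96350e-05 m^2
Fd = 0.5*Cd*rho*A*v^2 = 0.5*0.2*1.225*1.96350e-05*217^2 = 0.1133 N

0.1133 N


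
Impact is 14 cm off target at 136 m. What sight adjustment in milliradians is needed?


1 mrad subtends 1 cm per 10 m of range, so adj = error_cm / (dist_m / 10) = 14 / (136/10) = 1.029 mrad

1.029 mrad


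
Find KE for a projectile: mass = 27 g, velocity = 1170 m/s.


E = 0.5*m*v^2 = 0.5*0.027*1170^2 = 18480 J

18480 J


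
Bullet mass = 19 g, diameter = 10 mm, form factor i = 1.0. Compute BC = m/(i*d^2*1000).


BC = m/(i*d^2*1000) = 19/(1.0 * 10^2 * 1000) = 0.00019

0.00019


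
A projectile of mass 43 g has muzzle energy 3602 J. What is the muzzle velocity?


v = sqrt(2*E/m) = sqrt(2*3602/0.043) = 409.3 m/s

409.3 m/s


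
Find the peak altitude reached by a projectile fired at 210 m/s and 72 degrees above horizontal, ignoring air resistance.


H = (v0*sin(theta))^2 / (2g) = (210*sin(72°))^2 / (2*9.81) = 2033 m

2033 m


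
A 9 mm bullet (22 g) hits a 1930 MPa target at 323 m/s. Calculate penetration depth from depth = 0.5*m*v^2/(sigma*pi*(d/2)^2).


A = pi*(d/2)^2 = pi*(9/2)^2 = 63.6173 mm^2
E = 0.5*m*v^2 = 0.5*0.022*323^2 = 1147.62 J
depth = E/(sigma*A) = 1147.62 J / (1930 MPa * 63.6173 mm^2) = 1147.62/(1930 * 63.6173) m = 0.00934686 m ≈ 9.347 mm

9.347 mm


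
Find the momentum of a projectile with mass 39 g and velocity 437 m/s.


p = m*v = 0.039*437 = 17.04 kg·m/s

17.04 kg·m/s


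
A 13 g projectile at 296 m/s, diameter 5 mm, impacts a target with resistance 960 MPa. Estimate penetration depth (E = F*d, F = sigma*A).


A = pi*(d/2)^2 = pi*(5/2)^2 = 19.635 mm^2
E = 0.5*m*v^2 = 0.5*0.013*296^2 = 569.504 J
depth = E/(sigma*A) = 569.504 J / (960 MPa * 19.635 mm^2) = 569.504/(960 * 19.635) m = 0.0302131 m ≈ 30.21 mm

30.21 mm


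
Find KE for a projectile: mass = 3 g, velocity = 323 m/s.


E = 0.5*m*v^2 = 0.5*0.003*323^2 = 156.5 J

156.5 J


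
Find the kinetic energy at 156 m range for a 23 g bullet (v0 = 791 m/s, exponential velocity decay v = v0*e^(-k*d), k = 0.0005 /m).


v = v0*exp(-k*d) = 791*exp(-0.0005*156) = 731.647 m/s
E = 0.5*m*v^2 = 0.5*0.023*731.647^2 = 6156 J

6156 J


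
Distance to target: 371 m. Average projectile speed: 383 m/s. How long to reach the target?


t = d/v = 371/383 = 0.9687 s

0.9687 s


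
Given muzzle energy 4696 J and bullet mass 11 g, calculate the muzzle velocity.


v = sqrt(2*E/m) = sqrt(2*4696/0.011) = 924 m/s

924 m/s


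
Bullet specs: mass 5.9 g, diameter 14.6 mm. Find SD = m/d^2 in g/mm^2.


SD = m/d^2 = 5.9/14.6^2 = 0.02768 g/mm^2

0.02768 g/mm^2


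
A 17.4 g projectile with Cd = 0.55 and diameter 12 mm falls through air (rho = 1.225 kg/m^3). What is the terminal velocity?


A = pi*(d/2)^2 = pi*(12/2000)^2 = 1.13097e-04 m^2
vt = sqrt(2mg/(Cd*rho*A)) = sqrt(2*0.0174*9.81/(0.55 * 1.225 * 1.13097e-04)) = 66.93 m/s

66.93 m/s


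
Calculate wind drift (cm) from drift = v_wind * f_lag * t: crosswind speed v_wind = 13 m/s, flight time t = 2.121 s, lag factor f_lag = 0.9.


drift = v_wind * lag * t = 13 * 0.9 * 2.121 = 24.8157 m ≈ 2482 cm

2482 cm


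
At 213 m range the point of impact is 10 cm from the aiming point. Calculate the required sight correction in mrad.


1 mrad subtends 1 cm per 10 m of range, so adj = error_cm / (dist_m / 10) = 10 / (213/10) = 0.4695 mrad

0.4695 mrad


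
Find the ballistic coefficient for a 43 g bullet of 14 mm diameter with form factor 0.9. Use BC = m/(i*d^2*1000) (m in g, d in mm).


BC = m/(i*d^2*1000) = 43/(0.9 * 14^2 * 1000) = 0.0002438

0.0002438


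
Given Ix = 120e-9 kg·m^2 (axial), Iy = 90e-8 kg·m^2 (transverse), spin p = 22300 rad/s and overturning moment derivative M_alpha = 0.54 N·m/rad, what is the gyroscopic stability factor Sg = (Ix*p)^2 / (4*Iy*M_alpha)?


Sg = Ix^2 * p^2 / (4 * Iy * M_alpha) = (120e-9)^2 * 22300^2 / (4 * 90e-8 * 0.54) = 3.684

3.684


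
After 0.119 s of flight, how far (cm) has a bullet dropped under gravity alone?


drop = 0.5*g*t^2 = 0.5*9.81*0.119^2 = 0.0694597 m ≈ 6.946 cm

6.946 cm


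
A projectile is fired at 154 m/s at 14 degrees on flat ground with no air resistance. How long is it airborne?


T = 2*v0*sin(theta)/g = 2*154*sin(14°)/9.81 = 7.596 s

7.596 s


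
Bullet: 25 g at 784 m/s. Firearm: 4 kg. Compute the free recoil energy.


v_r = m_p*v_p/m_gun = 0.025*784/4 = 4.9 m/s, E_r = 0.5*m_gun*v_r^2 = 0.5*4*4.9^2 = 48.02 J

48.02 J


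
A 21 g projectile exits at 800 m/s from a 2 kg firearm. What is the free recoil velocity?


v_recoil = m_p * v_p / m_gun = 0.021 * 800 / 2 = 8.4 m/s

8.4 m/s


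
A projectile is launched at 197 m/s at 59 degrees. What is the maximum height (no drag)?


H = (v0*sin(theta))^2 / (2g) = (197*sin(59°))^2 / (2*9.81) = 1453 m

1453 m


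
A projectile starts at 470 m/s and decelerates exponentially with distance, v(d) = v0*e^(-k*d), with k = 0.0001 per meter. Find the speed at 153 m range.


v = v0*exp(-k*d) = 470*exp(-0.0001*153) = 462.9 m/s

462.9 m/s


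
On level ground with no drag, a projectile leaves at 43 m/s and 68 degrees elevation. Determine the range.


R = v0^2 * sin(2*theta) / g = 43^2 * sin(2*68°) / 9.81 = 130.9 m

130.9 m


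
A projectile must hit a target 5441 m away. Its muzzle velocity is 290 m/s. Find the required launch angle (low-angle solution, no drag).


sin(2*theta) = R*g/v0^2 = 5441*9.81/290^2 = 0.634676, theta = arcsin(0.634676)/2 = 19.7°

19.7 degrees


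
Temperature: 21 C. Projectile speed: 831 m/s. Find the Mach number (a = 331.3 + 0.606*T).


a = 331.3 + 0.606*(21) = 344.026 m/s
M = v/a = 831/344.026 = 2.416

2.416


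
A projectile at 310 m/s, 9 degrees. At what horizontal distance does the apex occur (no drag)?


R = v0^2*sin(2*theta)/g = 310^2*sin(2*9°)/9.81 = 3027.17 m
apex_dist = R/2 = 3027.17/2 = 1514 m

1514 m


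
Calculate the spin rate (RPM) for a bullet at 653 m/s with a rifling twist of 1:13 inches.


twist_m = 13*0.0254 = 0.3302 m
spin = v/twist = 653/0.3302 = 1977.589 rev/s
RPM = spin*60 = 1977.589*60 ≈ 118655 RPM

118655 RPM


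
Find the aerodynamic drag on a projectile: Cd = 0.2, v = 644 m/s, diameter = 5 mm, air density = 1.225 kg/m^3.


A = pi*(d/2)^2 = pi*(5/2000)^2 = 1.96350e-05 m^2
Fd = 0.5*Cd*rho*A*v^2 = 0.5*0.2*1.225*1.96350e-05*644^2 = 0.9976 N

0.9976 N


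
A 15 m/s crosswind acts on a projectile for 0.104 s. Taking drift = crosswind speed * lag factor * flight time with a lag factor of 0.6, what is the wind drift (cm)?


drift = v_wind * lag * t = 15 * 0.6 * 0.104 = 0.936 m ≈ 93.6 cm

93.6 cm


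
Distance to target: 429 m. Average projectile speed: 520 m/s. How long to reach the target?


t = d/v = 429/520 = 0.825 s

0.825 s


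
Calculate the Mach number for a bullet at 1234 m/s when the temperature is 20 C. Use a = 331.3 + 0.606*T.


a = 331.3 + 0.606*(20) = 343.42 m/s
M = v/a = 1234/343.42 = 3.593

3.593


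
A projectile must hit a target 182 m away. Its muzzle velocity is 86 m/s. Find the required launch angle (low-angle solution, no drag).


sin(2*theta) = R*g/v0^2 = 182*9.81/86^2 = 0.241403, theta = arcsin(0.241403)/2 = 6.985°

6.985 degrees


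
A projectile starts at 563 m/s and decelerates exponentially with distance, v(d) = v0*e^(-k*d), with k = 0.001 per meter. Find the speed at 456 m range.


v = v0*exp(-k*d) = 563*exp(-0.001*456) = 356.8 m/s

356.8 m/s


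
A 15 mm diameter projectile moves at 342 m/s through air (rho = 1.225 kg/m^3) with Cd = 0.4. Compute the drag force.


A = pi*(d/2)^2 = pi*(15/2000)^2 = 1.76715e-04 m^2
Fd = 0.5*Cd*rho*A*v^2 = 0.5*0.4*1.225*1.76715e-04*342^2 = 5.064 N

5.064 N


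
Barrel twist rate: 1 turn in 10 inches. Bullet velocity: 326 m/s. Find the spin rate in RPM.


twist_m = 10*0.0254 = 0.254 m
spin = v/twist = 326/0.254 = 1283.465 rev/s
RPM = spin*60 = 1283.465*60 ≈ 77008 RPM

77008 RPM


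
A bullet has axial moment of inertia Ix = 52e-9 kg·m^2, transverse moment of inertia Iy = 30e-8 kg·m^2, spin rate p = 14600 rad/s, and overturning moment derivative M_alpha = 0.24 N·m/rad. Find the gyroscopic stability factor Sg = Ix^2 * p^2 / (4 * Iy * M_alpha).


Sg = Ix^2 * p^2 / (4 * Iy * M_alpha) = (52e-9)^2 * 14600^2 / (4 * 30e-8 * 0.24) = 2.001

2.001


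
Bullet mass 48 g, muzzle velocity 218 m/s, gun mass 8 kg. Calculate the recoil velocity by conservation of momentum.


v_recoil = m_p * v_p / m_gun = 0.048 * 218 / 8 = 1.308 m/s

1.308 m/s


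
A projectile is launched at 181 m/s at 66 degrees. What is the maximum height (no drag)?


H = (v0*sin(theta))^2 / (2g) = (181*sin(66°))^2 / (2*9.81) = 1394 m

1394 m


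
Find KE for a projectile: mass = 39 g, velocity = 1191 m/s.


E = 0.5*m*v^2 = 0.5*0.039*1191^2 = 27660 J

27660 J


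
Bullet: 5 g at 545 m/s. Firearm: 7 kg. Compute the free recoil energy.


v_r = m_p*v_p/m_gun = 0.005*545/7 = 0.389286 m/s, E_r = 0.5*m_gun*v_r^2 = 0.5*7*0.389286^2 = 0.5304 J

0.5304 J


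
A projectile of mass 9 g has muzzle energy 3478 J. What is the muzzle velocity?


v = sqrt(2*E/m) = sqrt(2*3478/0.009) = 879.1 m/s

879.1 m/s


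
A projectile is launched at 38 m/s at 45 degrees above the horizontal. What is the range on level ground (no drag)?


R = v0^2 * sin(2*theta) / g = 38^2 * sin(2*45°) / 9.81 = 147.2 m

147.2 m


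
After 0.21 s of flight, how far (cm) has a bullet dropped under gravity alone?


drop = 0.5*g*t^2 = 0.5*9.81*0.21^2 = 0.21631 m ≈ 21.63 cm

21.63 cm


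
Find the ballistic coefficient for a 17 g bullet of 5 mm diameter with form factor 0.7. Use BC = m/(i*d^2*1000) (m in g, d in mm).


BC = m/(i*d^2*1000) = 17/(0.7 * 5^2 * 1000) = 0.0009714

0.0009714


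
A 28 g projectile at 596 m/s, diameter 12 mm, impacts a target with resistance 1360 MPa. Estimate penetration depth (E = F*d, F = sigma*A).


A = pi*(d/2)^2 = pi*(12/2)^2 = 113.097 mm^2
E = 0.5*m*v^2 = 0.5*0.028*596^2 = 4973.02 J
depth = E/(sigma*A) = 4973.02 J / (1360 MPa * 113.097 mm^2) = 4973.02/(1360 * 113.097) m = 0.0323318 m ≈ 32.33 mm

32.33 mm


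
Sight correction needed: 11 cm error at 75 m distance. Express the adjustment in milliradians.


1 mrad subtends 1 cm per 10 m of range, so adj = error_cm / (dist_m / 10) = 11 / (75/10) = 1.467 mrad

1.467 mrad


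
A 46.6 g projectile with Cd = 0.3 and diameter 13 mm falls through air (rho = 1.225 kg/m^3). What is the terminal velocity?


A = pi*(d/2)^2 = pi*(13/2000)^2 = 1.32732e-04 m^2
vt = sqrt(2mg/(Cd*rho*A)) = sqrt(2*0.0466*9.81/(0.3 * 1.225 * 1.32732e-04)) = 136.9 m/s

136.9 m/s


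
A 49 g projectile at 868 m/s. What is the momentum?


p = m*v = 0.049*868 = 42.53 kg·m/s

42.53 kg·m/s


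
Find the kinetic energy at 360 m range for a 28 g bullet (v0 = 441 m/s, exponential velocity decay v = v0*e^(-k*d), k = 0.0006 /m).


v = v0*exp(-k*d) = 441*exp(-0.0006*360) = 355.329 m/s
E = 0.5*m*v^2 = 0.5*0.028*355.329^2 = 1768 J

1768 J


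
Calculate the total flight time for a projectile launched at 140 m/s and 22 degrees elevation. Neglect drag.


T = 2*v0*sin(theta)/g = 2*140*sin(22°)/9.81 = 10.69 s

10.69 s


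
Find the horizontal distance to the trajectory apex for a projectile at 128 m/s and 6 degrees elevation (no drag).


R = v0^2*sin(2*theta)/g = 128^2*sin(2*6°)/9.81 = 347.24 m
apex_dist = R/2 = 347.24/2 = 173.6 m

173.6 m


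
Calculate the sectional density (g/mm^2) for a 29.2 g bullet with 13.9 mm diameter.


SD = m/d^2 = 29.2/13.9^2 = 0.1511 g/mm^2

0.1511 g/mm^2


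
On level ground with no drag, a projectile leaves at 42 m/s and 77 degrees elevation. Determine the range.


R = v0^2 * sin(2*theta) / g = 42^2 * sin(2*77°) / 9.81 = 78.83 m

78.83 m


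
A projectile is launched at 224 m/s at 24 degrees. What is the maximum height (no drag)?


H = (v0*sin(theta))^2 / (2g) = (224*sin(24°))^2 / (2*9.81) = 423.1 m

423.1 m


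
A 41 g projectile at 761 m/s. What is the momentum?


p = m*v = 0.041*761 = 31.2 kg·m/s

31.2 kg·m/s


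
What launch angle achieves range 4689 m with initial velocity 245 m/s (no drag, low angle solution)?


sin(2*theta) = R*g/v0^2 = 4689*9.81/245^2 = 0.766332, theta = arcsin(0.766332)/2 = 25.01°

25.01 degrees


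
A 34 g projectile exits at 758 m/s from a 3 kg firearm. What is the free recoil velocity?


v_recoil = m_p * v_p / m_gun = 0.034 * 758 / 3 = 8.591 m/s

8.591 m/s


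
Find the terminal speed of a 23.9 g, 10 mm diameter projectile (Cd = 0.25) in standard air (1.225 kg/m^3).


A = pi*(d/2)^2 = pi*(10/2000)^2 = 7.85398e-05 m^2
vt = sqrt(2mg/(Cd*rho*A)) = sqrt(2*0.0239*9.81/(0.25 * 1.225 * 7.85398e-05)) = 139.6 m/s

139.6 m/s


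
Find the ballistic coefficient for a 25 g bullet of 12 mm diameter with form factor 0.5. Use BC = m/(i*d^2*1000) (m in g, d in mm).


BC = m/(i*d^2*1000) = 25/(0.5 * 12^2 * 1000) = 0.0003472

0.0003472


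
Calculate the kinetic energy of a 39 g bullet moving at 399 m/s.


E = 0.5*m*v^2 = 0.5*0.039*399^2 = 3104 J

3104 J


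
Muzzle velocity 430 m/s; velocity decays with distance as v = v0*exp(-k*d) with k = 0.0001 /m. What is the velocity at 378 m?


v = v0*exp(-k*d) = 430*exp(-0.0001*378) = 414 m/s

414 m/s
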